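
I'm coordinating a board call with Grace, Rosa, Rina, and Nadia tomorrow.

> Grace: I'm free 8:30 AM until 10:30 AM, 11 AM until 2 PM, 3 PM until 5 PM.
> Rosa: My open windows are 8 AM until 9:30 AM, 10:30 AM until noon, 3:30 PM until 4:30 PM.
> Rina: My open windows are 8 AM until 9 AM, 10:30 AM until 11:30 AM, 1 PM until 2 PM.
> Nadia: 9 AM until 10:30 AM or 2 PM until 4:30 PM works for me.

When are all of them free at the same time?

none

Grace ∩ Rosa: 08:30-09:30, 11:00-12:00, 15:30-16:30.
Grace ∩ Rosa ∩ Rina: 08:30-09:00, 11:00-11:30.
Grace ∩ Rosa ∩ Rina ∩ Nadia: ∅.
There is no time when everyone is free.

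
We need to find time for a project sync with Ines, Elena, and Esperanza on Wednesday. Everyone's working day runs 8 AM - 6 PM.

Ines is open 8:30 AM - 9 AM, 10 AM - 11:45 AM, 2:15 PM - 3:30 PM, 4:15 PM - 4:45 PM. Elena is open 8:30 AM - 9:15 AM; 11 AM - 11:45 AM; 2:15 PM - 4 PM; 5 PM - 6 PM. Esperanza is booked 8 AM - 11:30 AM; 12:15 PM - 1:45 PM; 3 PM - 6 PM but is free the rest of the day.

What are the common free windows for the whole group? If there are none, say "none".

Ines free: 08:30-09:00, 10:00-11:45, 14:15-15:30, 16:15-16:45.
Elena free: 08:30-09:15, 11:00-11:45, 14:15-16:00, 17:00-18:00.
Esperanza free: 11:30-12:15, 13:45-15:00 (invert busy blocks within the working day).
Ines ∩ Elena: 08:30-09:00, 11:00-11:45, 14:15-15:30.
Ines ∩ Elena ∩ Esperanza: 11:30-11:45, 14:15-15:00.

11:30-11:45, 14:15-15:00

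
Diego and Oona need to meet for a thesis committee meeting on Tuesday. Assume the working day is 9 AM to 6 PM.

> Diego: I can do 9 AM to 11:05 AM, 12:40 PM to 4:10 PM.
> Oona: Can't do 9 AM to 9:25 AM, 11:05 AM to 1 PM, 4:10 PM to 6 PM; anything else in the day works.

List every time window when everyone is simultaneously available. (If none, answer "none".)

09:25-11:05, 13:00-16:10

Diego free: 09:00-11:05, 12:40-16:10.
Oona free: 09:25-11:05, 13:00-16:10 (invert busy blocks within the working day).
Diego ∩ Oona: 09:25-11:05, 13:00-16:10.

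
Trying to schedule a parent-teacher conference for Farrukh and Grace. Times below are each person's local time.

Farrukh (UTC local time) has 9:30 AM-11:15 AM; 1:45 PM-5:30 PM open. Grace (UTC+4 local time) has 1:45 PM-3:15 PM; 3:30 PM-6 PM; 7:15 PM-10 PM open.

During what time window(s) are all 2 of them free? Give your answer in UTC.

09:45-11:15, 13:45-14:00, 15:15-17:30

Farrukh in UTC: 09:30-11:15, 13:45-17:30.
Grace in UTC: 09:45-11:15, 11:30-14:00, 15:15-18:00 (subtract 4h to convert from UTC+4).
Farrukh ∩ Grace: 09:45-11:15, 13:45-14:00, 15:15-17:30.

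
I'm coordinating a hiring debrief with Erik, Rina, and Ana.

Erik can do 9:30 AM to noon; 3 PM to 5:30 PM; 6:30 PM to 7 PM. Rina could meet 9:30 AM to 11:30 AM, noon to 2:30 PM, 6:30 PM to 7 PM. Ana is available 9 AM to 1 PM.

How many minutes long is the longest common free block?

120

Erik ∩ Rina: 09:30-11:30, 18:30-19:00.
Erik ∩ Rina ∩ Ana: 09:30-11:30.
The longest is 09:30-11:30 at 120 minutes.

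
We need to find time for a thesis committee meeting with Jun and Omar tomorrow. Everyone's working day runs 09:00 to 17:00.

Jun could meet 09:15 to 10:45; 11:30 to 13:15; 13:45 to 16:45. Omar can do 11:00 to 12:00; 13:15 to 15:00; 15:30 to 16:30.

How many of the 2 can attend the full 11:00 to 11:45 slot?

1

Omar can make the full 11:00-11:45 slot — that's 1.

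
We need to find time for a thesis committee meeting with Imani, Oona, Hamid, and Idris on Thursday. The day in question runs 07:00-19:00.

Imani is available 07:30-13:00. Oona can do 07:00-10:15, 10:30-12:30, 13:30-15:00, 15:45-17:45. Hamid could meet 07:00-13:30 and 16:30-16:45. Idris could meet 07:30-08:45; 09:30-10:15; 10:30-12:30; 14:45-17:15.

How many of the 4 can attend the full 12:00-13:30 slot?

1

Hamid can make the full 12:00-13:30 slot — that's 1.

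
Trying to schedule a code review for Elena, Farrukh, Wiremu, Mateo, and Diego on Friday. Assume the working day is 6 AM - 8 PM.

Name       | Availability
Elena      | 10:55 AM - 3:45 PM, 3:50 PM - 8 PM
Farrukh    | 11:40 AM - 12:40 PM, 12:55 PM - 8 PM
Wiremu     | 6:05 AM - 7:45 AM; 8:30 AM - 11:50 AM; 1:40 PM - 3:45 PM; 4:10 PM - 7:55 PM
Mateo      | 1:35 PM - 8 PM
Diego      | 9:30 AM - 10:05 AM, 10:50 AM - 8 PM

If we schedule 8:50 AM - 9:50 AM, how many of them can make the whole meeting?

Wiremu can make the full 08:50-09:50 slot — that's 1.

1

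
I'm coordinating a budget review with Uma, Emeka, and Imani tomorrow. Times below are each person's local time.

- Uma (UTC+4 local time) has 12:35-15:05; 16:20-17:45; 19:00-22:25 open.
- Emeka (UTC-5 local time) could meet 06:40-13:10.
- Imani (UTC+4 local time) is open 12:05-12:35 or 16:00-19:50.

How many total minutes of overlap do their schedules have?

135

Uma in UTC: 08:35-11:05, 12:20-13:45, 15:00-18:25 (subtract 4h to convert from UTC+4).
Emeka in UTC: 11:40-18:10 (add 5h to convert from UTC-5).
Imani in UTC: 08:05-08:35, 12:00-15:50 (subtract 4h to convert from UTC+4).
Uma ∩ Emeka: 12:20-13:45, 15:00-18:10.
Uma ∩ Emeka ∩ Imani: 12:20-13:45, 15:00-15:50.
Summing the common windows: 85 + 50 = 135 minutes.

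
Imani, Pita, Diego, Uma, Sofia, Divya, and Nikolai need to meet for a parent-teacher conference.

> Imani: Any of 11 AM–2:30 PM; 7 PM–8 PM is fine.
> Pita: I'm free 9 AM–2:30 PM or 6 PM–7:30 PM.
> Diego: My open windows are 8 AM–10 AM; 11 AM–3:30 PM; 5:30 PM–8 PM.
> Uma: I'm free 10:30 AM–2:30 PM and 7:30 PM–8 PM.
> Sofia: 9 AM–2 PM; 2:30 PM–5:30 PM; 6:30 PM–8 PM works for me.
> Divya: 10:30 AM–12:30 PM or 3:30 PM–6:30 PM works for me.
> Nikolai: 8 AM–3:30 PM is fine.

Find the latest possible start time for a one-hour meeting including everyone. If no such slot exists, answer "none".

Imani ∩ Pita: 11:00-14:30, 19:00-19:30.
Imani ∩ Pita ∩ Diego: 11:00-14:30, 19:00-19:30.
Imani ∩ Pita ∩ Diego ∩ Uma: 11:00-14:30.
Imani ∩ Pita ∩ Diego ∩ Uma ∩ Sofia: 11:00-14:00.
Imani ∩ Pita ∩ Diego ∩ Uma ∩ Sofia ∩ Divya: 11:00-12:30.
Imani ∩ Pita ∩ Diego ∩ Uma ∩ Sofia ∩ Divya ∩ Nikolai: 11:00-12:30.
Those are the intersection windows.
The last common window of at least 60 minutes is 11:00-12:30; a 60-minute meeting can start as late as 11:30 and still end by 12:30.

11:30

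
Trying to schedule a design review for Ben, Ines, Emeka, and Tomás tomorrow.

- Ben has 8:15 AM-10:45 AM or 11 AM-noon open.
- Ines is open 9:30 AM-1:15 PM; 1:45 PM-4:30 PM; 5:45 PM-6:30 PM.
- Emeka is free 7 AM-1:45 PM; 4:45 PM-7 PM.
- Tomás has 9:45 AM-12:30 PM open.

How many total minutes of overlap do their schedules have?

Ben ∩ Ines: 09:30-10:45, 11:00-12:00.
Ben ∩ Ines ∩ Emeka: 09:30-10:45, 11:00-12:00.
Ben ∩ Ines ∩ Emeka ∩ Tomás: 09:45-10:45, 11:00-12:00.
Summing the common windows: 60 + 60 = 120 minutes.

120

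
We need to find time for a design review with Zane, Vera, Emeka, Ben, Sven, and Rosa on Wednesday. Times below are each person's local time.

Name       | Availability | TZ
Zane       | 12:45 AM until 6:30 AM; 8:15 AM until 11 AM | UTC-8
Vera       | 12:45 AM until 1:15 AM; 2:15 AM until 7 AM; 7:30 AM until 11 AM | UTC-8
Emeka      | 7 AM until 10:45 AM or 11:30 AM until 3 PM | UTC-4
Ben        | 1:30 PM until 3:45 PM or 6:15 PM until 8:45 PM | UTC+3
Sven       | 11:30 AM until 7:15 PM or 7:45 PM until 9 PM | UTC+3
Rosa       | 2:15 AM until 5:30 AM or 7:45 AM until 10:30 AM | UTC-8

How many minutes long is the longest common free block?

Zane in UTC: 08:45-14:30, 16:15-19:00 (add 8h to convert from UTC-8).
Vera in UTC: 08:45-09:15, 10:15-15:00, 15:30-19:00 (add 8h to convert from UTC-8).
Emeka in UTC: 11:00-14:45, 15:30-19:00 (add 4h to convert from UTC-4).
Ben in UTC: 10:30-12:45, 15:15-17:45 (subtract 3h to convert from UTC+3).
Sven in UTC: 08:30-16:15, 16:45-18:00 (subtract 3h to convert from UTC+3).
Rosa in UTC: 10:15-13:30, 15:45-18:30 (add 8h to convert from UTC-8).
Zane ∩ Vera: 08:45-09:15, 10:15-14:30, 16:15-19:00.
Zane ∩ Vera ∩ Emeka: 11:00-14:30, 16:15-19:00.
Zane ∩ Vera ∩ Emeka ∩ Ben: 11:00-12:45, 16:15-17:45.
Zane ∩ Vera ∩ Emeka ∩ Ben ∩ Sven: 11:00-12:45, 16:45-17:45.
Zane ∩ Vera ∩ Emeka ∩ Ben ∩ Sven ∩ Rosa: 11:00-12:45, 16:45-17:45.
The longest is 11:00-12:45 at 105 minutes.

105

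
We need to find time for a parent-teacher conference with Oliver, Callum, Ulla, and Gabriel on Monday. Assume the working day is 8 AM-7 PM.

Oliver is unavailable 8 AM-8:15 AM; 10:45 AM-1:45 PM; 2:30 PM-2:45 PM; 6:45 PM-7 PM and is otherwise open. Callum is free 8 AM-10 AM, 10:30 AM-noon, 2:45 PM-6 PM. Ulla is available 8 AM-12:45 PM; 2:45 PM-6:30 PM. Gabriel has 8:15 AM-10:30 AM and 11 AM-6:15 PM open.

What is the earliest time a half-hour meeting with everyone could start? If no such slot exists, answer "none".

08:15

Oliver free: 08:15-10:45, 13:45-14:30, 14:45-18:45 (invert busy blocks within the working day).
Callum free: 08:00-10:00, 10:30-12:00, 14:45-18:00.
Ulla free: 08:00-12:45, 14:45-18:30.
Gabriel free: 08:15-10:30, 11:00-18:15.
Oliver ∩ Callum: 08:15-10:00, 10:30-10:45, 14:45-18:00.
Oliver ∩ Callum ∩ Ulla: 08:15-10:00, 10:30-10:45, 14:45-18:00.
Oliver ∩ Callum ∩ Ulla ∩ Gabriel: 08:15-10:00, 14:45-18:00.
Those are the intersection windows.
The first common window of at least 30 minutes is 08:15-10:00, so the earliest start is 08:15.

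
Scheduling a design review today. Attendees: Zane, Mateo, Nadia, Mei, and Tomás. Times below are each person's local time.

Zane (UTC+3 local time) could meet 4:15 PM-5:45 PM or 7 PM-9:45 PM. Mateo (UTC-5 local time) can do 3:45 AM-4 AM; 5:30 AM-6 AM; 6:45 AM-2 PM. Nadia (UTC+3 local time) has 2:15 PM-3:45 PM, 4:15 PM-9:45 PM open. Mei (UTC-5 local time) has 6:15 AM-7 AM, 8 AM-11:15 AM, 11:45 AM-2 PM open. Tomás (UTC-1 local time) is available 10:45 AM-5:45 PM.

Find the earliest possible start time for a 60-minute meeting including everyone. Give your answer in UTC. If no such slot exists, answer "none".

Zane in UTC: 13:15-14:45, 16:00-18:45 (subtract 3h to convert from UTC+3).
Mateo in UTC: 08:45-09:00, 10:30-11:00, 11:45-19:00 (add 5h to convert from UTC-5).
Nadia in UTC: 11:15-12:45, 13:15-18:45 (subtract 3h to convert from UTC+3).
Mei in UTC: 11:15-12:00, 13:00-16:15, 16:45-19:00 (add 5h to convert from UTC-5).
Tomás in UTC: 11:45-18:45 (add 1h to convert from UTC-1).
Zane ∩ Mateo: 13:15-14:45, 16:00-18:45.
Zane ∩ Mateo ∩ Nadia: 13:15-14:45, 16:00-18:45.
Zane ∩ Mateo ∩ Nadia ∩ Mei: 13:15-14:45, 16:00-16:15, 16:45-18:45.
Zane ∩ Mateo ∩ Nadia ∩ Mei ∩ Tomás: 13:15-14:45, 16:00-16:15, 16:45-18:45.
The first common window of at least 60 minutes is 13:15-14:45, so the earliest start is 13:15.

13:15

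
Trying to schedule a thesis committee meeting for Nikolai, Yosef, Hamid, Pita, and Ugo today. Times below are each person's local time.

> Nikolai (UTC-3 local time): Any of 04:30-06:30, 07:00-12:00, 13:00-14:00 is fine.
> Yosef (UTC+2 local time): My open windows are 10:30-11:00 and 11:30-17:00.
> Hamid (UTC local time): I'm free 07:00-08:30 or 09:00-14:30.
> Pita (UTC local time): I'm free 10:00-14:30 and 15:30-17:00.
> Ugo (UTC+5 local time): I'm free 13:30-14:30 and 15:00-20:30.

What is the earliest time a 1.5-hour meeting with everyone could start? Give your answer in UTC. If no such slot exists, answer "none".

10:00

Nikolai in UTC: 07:30-09:30, 10:00-15:00, 16:00-17:00 (add 3h to convert from UTC-3).
Yosef in UTC: 08:30-09:00, 09:30-15:00 (subtract 2h to convert from UTC+2).
Hamid in UTC: 07:00-08:30, 09:00-14:30.
Pita in UTC: 10:00-14:30, 15:30-17:00.
Ugo in UTC: 08:30-09:30, 10:00-15:30 (subtract 5h to convert from UTC+5).
Nikolai ∩ Yosef: 08:30-09:00, 10:00-15:00.
Nikolai ∩ Yosef ∩ Hamid: 10:00-14:30.
Nikolai ∩ Yosef ∩ Hamid ∩ Pita: 10:00-14:30.
Nikolai ∩ Yosef ∩ Hamid ∩ Pita ∩ Ugo: 10:00-14:30.
The first common window of at least 90 minutes is 10:00-14:30, so the earliest start is 10:00.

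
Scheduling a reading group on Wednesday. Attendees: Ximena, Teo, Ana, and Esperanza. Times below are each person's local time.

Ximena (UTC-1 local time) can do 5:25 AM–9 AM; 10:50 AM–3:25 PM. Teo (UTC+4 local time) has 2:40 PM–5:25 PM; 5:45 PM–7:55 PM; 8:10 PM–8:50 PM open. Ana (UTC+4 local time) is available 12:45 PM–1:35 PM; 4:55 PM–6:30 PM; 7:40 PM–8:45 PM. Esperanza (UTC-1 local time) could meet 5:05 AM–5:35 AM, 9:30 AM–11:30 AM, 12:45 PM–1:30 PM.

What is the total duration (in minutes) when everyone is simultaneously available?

Ximena in UTC: 06:25-10:00, 11:50-16:25 (add 1h to convert from UTC-1).
Teo in UTC: 10:40-13:25, 13:45-15:55, 16:10-16:50 (subtract 4h to convert from UTC+4).
Ana in UTC: 08:45-09:35, 12:55-14:30, 15:40-16:45 (subtract 4h to convert from UTC+4).
Esperanza in UTC: 06:05-06:35, 10:30-12:30, 13:45-14:30 (add 1h to convert from UTC-1).
Ximena ∩ Teo: 11:50-13:25, 13:45-15:55, 16:10-16:25.
Ximena ∩ Teo ∩ Ana: 12:55-13:25, 13:45-14:30, 15:40-15:55, 16:10-16:25.
Ximena ∩ Teo ∩ Ana ∩ Esperanza: 13:45-14:30.
So the common availability across everyone is 13:45-14:30.
That's a single block of 45 minutes.

45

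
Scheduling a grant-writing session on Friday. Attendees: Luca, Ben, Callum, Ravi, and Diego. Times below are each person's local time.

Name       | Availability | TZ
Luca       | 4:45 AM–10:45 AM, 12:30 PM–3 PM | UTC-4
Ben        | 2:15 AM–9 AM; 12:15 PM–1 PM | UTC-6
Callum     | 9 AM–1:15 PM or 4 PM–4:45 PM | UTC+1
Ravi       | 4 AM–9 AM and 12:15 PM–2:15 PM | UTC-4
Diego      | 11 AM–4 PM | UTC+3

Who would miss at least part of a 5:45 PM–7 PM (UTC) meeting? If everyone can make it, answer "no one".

Ben, Callum, Diego, Ravi

Luca in UTC: 08:45-14:45, 16:30-19:00 (add 4h to convert from UTC-4).
Ben in UTC: 08:15-15:00, 18:15-19:00 (add 6h to convert from UTC-6).
Callum in UTC: 08:00-12:15, 15:00-15:45 (subtract 1h to convert from UTC+1).
Ravi in UTC: 08:00-13:00, 16:15-18:15 (add 4h to convert from UTC-4).
Diego in UTC: 08:00-13:00 (subtract 3h to convert from UTC+3).
Luca: free for 17:45-19:00. Ben: not fully free for 17:45-19:00. Callum: not fully free for 17:45-19:00. Ravi: not fully free for 17:45-19:00. Diego: not fully free for 17:45-19:00.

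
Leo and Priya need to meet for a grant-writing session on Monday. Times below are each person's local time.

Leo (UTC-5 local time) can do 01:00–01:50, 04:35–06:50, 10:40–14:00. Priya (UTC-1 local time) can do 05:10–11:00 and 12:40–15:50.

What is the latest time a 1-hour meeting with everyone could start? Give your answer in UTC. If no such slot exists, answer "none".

15:50

Leo in UTC: 06:00-06:50, 09:35-11:50, 15:40-19:00 (add 5h to convert from UTC-5).
Priya in UTC: 06:10-12:00, 13:40-16:50 (add 1h to convert from UTC-1).
Leo ∩ Priya: 06:10-06:50, 09:35-11:50, 15:40-16:50.
The last common window of at least 60 minutes is 15:40-16:50; a 60-minute meeting can start as late as 15:50 and still end by 16:50.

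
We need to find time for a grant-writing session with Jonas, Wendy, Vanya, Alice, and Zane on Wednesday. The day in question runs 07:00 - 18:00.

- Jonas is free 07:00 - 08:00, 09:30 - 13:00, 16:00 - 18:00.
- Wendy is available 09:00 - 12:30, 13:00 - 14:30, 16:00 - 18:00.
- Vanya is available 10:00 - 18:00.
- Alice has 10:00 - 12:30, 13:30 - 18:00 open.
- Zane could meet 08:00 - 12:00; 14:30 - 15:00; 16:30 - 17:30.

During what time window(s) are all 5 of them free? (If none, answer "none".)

Jonas ∩ Wendy: 09:30-12:30, 16:00-18:00.
Jonas ∩ Wendy ∩ Vanya: 10:00-12:30, 16:00-18:00.
Jonas ∩ Wendy ∩ Vanya ∩ Alice: 10:00-12:30, 16:00-18:00.
Jonas ∩ Wendy ∩ Vanya ∩ Alice ∩ Zane: 10:00-12:00, 16:30-17:30.
Those are the intersection windows.

10:00-12:00, 16:30-17:30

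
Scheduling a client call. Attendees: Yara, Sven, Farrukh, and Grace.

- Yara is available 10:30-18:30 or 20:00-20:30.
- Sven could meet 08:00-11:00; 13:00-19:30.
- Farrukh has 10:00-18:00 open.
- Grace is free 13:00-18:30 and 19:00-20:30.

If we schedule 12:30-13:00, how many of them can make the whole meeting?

Yara and Farrukh can make the full 12:30-13:00 slot — that's 2.

2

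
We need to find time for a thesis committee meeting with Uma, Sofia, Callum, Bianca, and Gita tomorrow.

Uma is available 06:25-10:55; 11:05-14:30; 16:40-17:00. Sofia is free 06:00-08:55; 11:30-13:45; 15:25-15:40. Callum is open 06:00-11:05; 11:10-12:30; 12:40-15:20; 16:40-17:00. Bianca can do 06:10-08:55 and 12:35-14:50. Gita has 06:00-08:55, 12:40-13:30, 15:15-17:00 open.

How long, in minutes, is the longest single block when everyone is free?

Uma ∩ Sofia: 06:25-08:55, 11:30-13:45.
Uma ∩ Sofia ∩ Callum: 06:25-08:55, 11:30-12:30, 12:40-13:45.
Uma ∩ Sofia ∩ Callum ∩ Bianca: 06:25-08:55, 12:40-13:45.
Uma ∩ Sofia ∩ Callum ∩ Bianca ∩ Gita: 06:25-08:55, 12:40-13:30.
Those are the intersection windows.
The longest is 06:25-08:55 at 150 minutes.

150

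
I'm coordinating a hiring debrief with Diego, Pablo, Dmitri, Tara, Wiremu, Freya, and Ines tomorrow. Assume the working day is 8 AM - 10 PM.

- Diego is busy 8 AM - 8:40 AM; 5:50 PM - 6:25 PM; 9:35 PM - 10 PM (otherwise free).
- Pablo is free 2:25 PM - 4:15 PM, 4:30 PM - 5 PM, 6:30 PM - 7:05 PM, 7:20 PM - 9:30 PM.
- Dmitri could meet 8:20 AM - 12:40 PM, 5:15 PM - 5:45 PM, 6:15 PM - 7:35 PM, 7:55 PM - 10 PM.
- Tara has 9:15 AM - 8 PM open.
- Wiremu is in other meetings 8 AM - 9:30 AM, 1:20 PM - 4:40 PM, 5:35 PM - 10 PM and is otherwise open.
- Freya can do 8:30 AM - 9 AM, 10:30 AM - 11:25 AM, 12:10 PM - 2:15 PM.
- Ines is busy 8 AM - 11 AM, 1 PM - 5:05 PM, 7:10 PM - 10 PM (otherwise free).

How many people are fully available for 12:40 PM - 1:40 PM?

3

Diego free: 08:40-17:50, 18:25-21:35 (invert busy blocks within the working day).
Pablo free: 14:25-16:15, 16:30-17:00, 18:30-19:05, 19:20-21:30.
Dmitri free: 08:20-12:40, 17:15-17:45, 18:15-19:35, 19:55-22:00.
Tara free: 09:15-20:00.
Wiremu free: 09:30-13:20, 16:40-17:35 (invert busy blocks within the working day).
Freya free: 08:30-09:00, 10:30-11:25, 12:10-14:15.
Ines free: 11:00-13:00, 17:05-19:10 (invert busy blocks within the working day).
Diego, Tara, and Freya can make the full 12:40-13:40 slot — that's 3.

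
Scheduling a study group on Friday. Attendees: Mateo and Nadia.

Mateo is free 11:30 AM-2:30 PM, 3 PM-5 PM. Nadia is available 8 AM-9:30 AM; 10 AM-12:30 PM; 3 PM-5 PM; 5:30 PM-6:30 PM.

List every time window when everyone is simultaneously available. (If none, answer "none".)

11:30-12:30, 15:00-17:00

Mateo ∩ Nadia: 11:30-12:30, 15:00-17:00.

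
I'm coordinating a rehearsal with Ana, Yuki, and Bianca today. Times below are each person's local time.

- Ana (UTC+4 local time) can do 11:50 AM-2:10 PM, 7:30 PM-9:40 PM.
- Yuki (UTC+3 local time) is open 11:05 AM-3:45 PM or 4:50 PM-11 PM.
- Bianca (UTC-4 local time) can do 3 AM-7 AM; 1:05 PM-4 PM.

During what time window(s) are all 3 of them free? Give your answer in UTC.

08:05-10:10, 17:05-17:40

Ana in UTC: 07:50-10:10, 15:30-17:40 (subtract 4h to convert from UTC+4).
Yuki in UTC: 08:05-12:45, 13:50-20:00 (subtract 3h to convert from UTC+3).
Bianca in UTC: 07:00-11:00, 17:05-20:00 (add 4h to convert from UTC-4).
Ana ∩ Yuki: 08:05-10:10, 15:30-17:40.
Ana ∩ Yuki ∩ Bianca: 08:05-10:10, 17:05-17:40.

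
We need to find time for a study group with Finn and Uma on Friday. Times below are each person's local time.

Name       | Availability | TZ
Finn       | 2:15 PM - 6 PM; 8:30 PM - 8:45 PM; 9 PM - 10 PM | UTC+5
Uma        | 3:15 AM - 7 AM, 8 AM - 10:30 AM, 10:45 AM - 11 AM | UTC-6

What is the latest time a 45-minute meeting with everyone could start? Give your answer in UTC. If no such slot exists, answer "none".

12:15

Finn in UTC: 09:15-13:00, 15:30-15:45, 16:00-17:00 (subtract 5h to convert from UTC+5).
Uma in UTC: 09:15-13:00, 14:00-16:30, 16:45-17:00 (add 6h to convert from UTC-6).
Finn ∩ Uma: 09:15-13:00, 15:30-15:45, 16:00-16:30, 16:45-17:00.
The last common window of at least 45 minutes is 09:15-13:00; a 45-minute meeting can start as late as 12:15 and still end by 13:00.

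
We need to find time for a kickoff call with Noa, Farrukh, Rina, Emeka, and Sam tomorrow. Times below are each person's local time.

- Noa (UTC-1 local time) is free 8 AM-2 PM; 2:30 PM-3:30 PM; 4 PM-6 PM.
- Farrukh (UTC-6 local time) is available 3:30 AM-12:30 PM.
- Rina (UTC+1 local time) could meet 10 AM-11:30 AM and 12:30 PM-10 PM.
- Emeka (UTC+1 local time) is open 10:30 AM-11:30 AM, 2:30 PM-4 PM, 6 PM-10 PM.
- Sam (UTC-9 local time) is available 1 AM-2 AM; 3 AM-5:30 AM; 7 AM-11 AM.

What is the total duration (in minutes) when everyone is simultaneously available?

Noa in UTC: 09:00-15:00, 15:30-16:30, 17:00-19:00 (add 1h to convert from UTC-1).
Farrukh in UTC: 09:30-18:30 (add 6h to convert from UTC-6).
Rina in UTC: 09:00-10:30, 11:30-21:00 (subtract 1h to convert from UTC+1).
Emeka in UTC: 09:30-10:30, 13:30-15:00, 17:00-21:00 (subtract 1h to convert from UTC+1).
Sam in UTC: 10:00-11:00, 12:00-14:30, 16:00-20:00 (add 9h to convert from UTC-9).
Noa ∩ Farrukh: 09:30-15:00, 15:30-16:30, 17:00-18:30.
Noa ∩ Farrukh ∩ Rina: 09:30-10:30, 11:30-15:00, 15:30-16:30, 17:00-18:30.
Noa ∩ Farrukh ∩ Rina ∩ Emeka: 09:30-10:30, 13:30-15:00, 17:00-18:30.
Noa ∩ Farrukh ∩ Rina ∩ Emeka ∩ Sam: 10:00-10:30, 13:30-14:30, 17:00-18:30.
Summing the common windows: 30 + 60 + 90 = 180 minutes.

180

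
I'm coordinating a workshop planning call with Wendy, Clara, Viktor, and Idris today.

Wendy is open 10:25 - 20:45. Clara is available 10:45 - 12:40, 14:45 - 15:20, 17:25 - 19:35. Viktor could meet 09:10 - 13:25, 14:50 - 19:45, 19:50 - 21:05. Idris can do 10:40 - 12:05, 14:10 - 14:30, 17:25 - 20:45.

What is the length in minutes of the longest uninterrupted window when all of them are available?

130

Wendy ∩ Clara: 10:45-12:40, 14:45-15:20, 17:25-19:35.
Wendy ∩ Clara ∩ Viktor: 10:45-12:40, 14:50-15:20, 17:25-19:35.
Wendy ∩ Clara ∩ Viktor ∩ Idris: 10:45-12:05, 17:25-19:35.
Those are the intersection windows.
The longest is 17:25-19:35 at 130 minutes.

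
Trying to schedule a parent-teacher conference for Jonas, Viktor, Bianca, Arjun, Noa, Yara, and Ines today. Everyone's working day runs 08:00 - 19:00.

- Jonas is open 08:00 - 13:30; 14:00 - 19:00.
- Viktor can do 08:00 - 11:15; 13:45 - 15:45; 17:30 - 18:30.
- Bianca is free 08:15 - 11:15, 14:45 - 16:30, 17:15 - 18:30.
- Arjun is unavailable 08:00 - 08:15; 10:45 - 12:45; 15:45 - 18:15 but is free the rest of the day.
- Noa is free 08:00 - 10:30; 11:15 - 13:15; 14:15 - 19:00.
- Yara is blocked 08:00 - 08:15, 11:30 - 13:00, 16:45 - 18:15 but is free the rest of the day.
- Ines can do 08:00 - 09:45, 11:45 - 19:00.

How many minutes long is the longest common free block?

Jonas free: 08:00-13:30, 14:00-19:00.
Viktor free: 08:00-11:15, 13:45-15:45, 17:30-18:30.
Bianca free: 08:15-11:15, 14:45-16:30, 17:15-18:30.
Arjun free: 08:15-10:45, 12:45-15:45, 18:15-19:00 (invert busy blocks within the working day).
Noa free: 08:00-10:30, 11:15-13:15, 14:15-19:00.
Yara free: 08:15-11:30, 13:00-16:45, 18:15-19:00 (invert busy blocks within the working day).
Ines free: 08:00-09:45, 11:45-19:00.
Jonas ∩ Viktor: 08:00-11:15, 14:00-15:45, 17:30-18:30.
Jonas ∩ Viktor ∩ Bianca: 08:15-11:15, 14:45-15:45, 17:30-18:30.
Jonas ∩ Viktor ∩ Bianca ∩ Arjun: 08:15-10:45, 14:45-15:45, 18:15-18:30.
Jonas ∩ Viktor ∩ Bianca ∩ Arjun ∩ Noa: 08:15-10:30, 14:45-15:45, 18:15-18:30.
Jonas ∩ Viktor ∩ Bianca ∩ Arjun ∩ Noa ∩ Yara: 08:15-10:30, 14:45-15:45, 18:15-18:30.
Jonas ∩ Viktor ∩ Bianca ∩ Arjun ∩ Noa ∩ Yara ∩ Ines: 08:15-09:45, 14:45-15:45, 18:15-18:30.
The longest is 08:15-09:45 at 90 minutes.

90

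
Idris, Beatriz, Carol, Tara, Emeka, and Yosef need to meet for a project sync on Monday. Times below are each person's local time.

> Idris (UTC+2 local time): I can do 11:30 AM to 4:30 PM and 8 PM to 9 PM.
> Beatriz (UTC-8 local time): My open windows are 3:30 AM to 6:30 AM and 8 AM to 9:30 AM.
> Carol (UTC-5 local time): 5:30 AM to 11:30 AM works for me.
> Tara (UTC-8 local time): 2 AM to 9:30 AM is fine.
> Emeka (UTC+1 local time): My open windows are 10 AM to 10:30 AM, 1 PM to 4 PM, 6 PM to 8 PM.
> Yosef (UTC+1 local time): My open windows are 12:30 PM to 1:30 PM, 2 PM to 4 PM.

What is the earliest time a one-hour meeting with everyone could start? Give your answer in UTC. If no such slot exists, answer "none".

13:00

Idris in UTC: 09:30-14:30, 18:00-19:00 (subtract 2h to convert from UTC+2).
Beatriz in UTC: 11:30-14:30, 16:00-17:30 (add 8h to convert from UTC-8).
Carol in UTC: 10:30-16:30 (add 5h to convert from UTC-5).
Tara in UTC: 10:00-17:30 (add 8h to convert from UTC-8).
Emeka in UTC: 09:00-09:30, 12:00-15:00, 17:00-19:00 (subtract 1h to convert from UTC+1).
Yosef in UTC: 11:30-12:30, 13:00-15:00 (subtract 1h to convert from UTC+1).
Idris ∩ Beatriz: 11:30-14:30.
Idris ∩ Beatriz ∩ Carol: 11:30-14:30.
Idris ∩ Beatriz ∩ Carol ∩ Tara: 11:30-14:30.
Idris ∩ Beatriz ∩ Carol ∩ Tara ∩ Emeka: 12:00-14:30.
Idris ∩ Beatriz ∩ Carol ∩ Tara ∩ Emeka ∩ Yosef: 12:00-12:30, 13:00-14:30.
Those are the intersection windows.
The first common window of at least 60 minutes is 13:00-14:30, so the earliest start is 13:00.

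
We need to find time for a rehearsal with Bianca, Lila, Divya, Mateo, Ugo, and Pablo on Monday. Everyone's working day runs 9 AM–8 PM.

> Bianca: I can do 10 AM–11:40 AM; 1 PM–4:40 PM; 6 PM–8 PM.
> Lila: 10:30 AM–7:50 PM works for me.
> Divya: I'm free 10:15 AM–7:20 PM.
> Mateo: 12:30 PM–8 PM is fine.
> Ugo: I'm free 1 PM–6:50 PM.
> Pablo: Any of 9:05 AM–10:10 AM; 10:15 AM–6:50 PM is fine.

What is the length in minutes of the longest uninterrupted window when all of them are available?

Bianca ∩ Lila: 10:30-11:40, 13:00-16:40, 18:00-19:50.
Bianca ∩ Lila ∩ Divya: 10:30-11:40, 13:00-16:40, 18:00-19:20.
Bianca ∩ Lila ∩ Divya ∩ Mateo: 13:00-16:40, 18:00-19:20.
Bianca ∩ Lila ∩ Divya ∩ Mateo ∩ Ugo: 13:00-16:40, 18:00-18:50.
Bianca ∩ Lila ∩ Divya ∩ Mateo ∩ Ugo ∩ Pablo: 13:00-16:40, 18:00-18:50.
The longest is 13:00-16:40 at 220 minutes.

220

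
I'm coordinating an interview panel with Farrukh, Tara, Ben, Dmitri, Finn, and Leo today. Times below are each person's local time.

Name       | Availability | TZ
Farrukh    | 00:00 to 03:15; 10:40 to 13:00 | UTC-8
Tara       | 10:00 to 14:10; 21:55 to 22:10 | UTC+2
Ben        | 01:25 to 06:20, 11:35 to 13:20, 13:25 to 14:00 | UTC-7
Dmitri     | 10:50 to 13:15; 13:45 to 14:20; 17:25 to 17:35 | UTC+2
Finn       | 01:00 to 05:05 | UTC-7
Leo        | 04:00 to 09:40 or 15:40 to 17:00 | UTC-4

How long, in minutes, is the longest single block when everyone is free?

Farrukh in UTC: 08:00-11:15, 18:40-21:00 (add 8h to convert from UTC-8).
Tara in UTC: 08:00-12:10, 19:55-20:10 (subtract 2h to convert from UTC+2).
Ben in UTC: 08:25-13:20, 18:35-20:20, 20:25-21:00 (add 7h to convert from UTC-7).
Dmitri in UTC: 08:50-11:15, 11:45-12:20, 15:25-15:35 (subtract 2h to convert from UTC+2).
Finn in UTC: 08:00-12:05 (add 7h to convert from UTC-7).
Leo in UTC: 08:00-13:40, 19:40-21:00 (add 4h to convert from UTC-4).
Farrukh ∩ Tara: 08:00-11:15, 19:55-20:10.
Farrukh ∩ Tara ∩ Ben: 08:25-11:15, 19:55-20:10.
Farrukh ∩ Tara ∩ Ben ∩ Dmitri: 08:50-11:15.
Farrukh ∩ Tara ∩ Ben ∩ Dmitri ∩ Finn: 08:50-11:15.
Farrukh ∩ Tara ∩ Ben ∩ Dmitri ∩ Finn ∩ Leo: 08:50-11:15.
The longest is 08:50-11:15 at 145 minutes.

145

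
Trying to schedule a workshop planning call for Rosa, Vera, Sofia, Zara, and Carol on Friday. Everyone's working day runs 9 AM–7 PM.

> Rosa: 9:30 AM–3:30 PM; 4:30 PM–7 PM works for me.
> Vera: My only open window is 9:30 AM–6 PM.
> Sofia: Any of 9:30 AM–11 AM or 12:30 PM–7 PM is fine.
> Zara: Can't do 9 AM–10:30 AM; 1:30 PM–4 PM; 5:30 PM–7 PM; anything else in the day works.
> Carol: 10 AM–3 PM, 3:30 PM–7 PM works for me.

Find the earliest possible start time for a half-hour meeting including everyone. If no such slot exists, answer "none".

10:30

Rosa free: 09:30-15:30, 16:30-19:00.
Vera free: 09:30-18:00.
Sofia free: 09:30-11:00, 12:30-19:00.
Zara free: 10:30-13:30, 16:00-17:30 (invert busy blocks within the working day).
Carol free: 10:00-15:00, 15:30-19:00.
Rosa ∩ Vera: 09:30-15:30, 16:30-18:00.
Rosa ∩ Vera ∩ Sofia: 09:30-11:00, 12:30-15:30, 16:30-18:00.
Rosa ∩ Vera ∩ Sofia ∩ Zara: 10:30-11:00, 12:30-13:30, 16:30-17:30.
Rosa ∩ Vera ∩ Sofia ∩ Zara ∩ Carol: 10:30-11:00, 12:30-13:30, 16:30-17:30.
The first common window of at least 30 minutes is 10:30-11:00, so the earliest start is 10:30.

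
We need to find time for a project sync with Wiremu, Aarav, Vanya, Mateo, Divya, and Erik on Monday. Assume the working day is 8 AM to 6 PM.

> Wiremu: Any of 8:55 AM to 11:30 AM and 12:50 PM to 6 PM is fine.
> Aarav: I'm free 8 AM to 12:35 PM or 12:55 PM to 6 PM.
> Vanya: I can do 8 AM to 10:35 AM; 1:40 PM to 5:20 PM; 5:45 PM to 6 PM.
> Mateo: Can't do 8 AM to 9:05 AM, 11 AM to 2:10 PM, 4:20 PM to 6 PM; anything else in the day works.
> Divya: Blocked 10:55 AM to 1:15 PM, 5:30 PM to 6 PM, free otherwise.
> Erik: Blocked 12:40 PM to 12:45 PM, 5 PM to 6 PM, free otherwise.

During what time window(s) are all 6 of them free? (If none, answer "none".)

09:05-10:35, 14:10-16:20

Wiremu free: 08:55-11:30, 12:50-18:00.
Aarav free: 08:00-12:35, 12:55-18:00.
Vanya free: 08:00-10:35, 13:40-17:20, 17:45-18:00.
Mateo free: 09:05-11:00, 14:10-16:20 (invert busy blocks within the working day).
Divya free: 08:00-10:55, 13:15-17:30 (invert busy blocks within the working day).
Erik free: 08:00-12:40, 12:45-17:00 (invert busy blocks within the working day).
Wiremu ∩ Aarav: 08:55-11:30, 12:55-18:00.
Wiremu ∩ Aarav ∩ Vanya: 08:55-10:35, 13:40-17:20, 17:45-18:00.
Wiremu ∩ Aarav ∩ Vanya ∩ Mateo: 09:05-10:35, 14:10-16:20.
Wiremu ∩ Aarav ∩ Vanya ∩ Mateo ∩ Divya: 09:05-10:35, 14:10-16:20.
Wiremu ∩ Aarav ∩ Vanya ∩ Mateo ∩ Divya ∩ Erik: 09:05-10:35, 14:10-16:20.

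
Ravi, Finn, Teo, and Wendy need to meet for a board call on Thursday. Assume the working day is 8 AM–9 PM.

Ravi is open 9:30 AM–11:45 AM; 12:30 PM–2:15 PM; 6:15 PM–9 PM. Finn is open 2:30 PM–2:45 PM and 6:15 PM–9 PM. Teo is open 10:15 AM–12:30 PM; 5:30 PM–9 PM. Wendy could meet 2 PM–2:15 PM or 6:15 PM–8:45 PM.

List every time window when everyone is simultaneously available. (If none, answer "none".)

18:15-20:45

Ravi ∩ Finn: 18:15-21:00.
Ravi ∩ Finn ∩ Teo: 18:15-21:00.
Ravi ∩ Finn ∩ Teo ∩ Wendy: 18:15-20:45.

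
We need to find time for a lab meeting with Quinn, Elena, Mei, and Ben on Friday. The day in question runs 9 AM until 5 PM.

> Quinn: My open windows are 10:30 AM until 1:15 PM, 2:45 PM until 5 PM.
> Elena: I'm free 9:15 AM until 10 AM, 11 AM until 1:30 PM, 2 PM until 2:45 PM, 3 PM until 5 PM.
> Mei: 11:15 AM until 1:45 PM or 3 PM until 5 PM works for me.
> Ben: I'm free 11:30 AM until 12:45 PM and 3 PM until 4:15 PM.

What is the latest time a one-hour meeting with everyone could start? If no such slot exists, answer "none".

15:15

Quinn ∩ Elena: 11:00-13:15, 15:00-17:00.
Quinn ∩ Elena ∩ Mei: 11:15-13:15, 15:00-17:00.
Quinn ∩ Elena ∩ Mei ∩ Ben: 11:30-12:45, 15:00-16:15.
The last common window of at least 60 minutes is 15:00-16:15; a 60-minute meeting can start as late as 15:15 and still end by 16:15.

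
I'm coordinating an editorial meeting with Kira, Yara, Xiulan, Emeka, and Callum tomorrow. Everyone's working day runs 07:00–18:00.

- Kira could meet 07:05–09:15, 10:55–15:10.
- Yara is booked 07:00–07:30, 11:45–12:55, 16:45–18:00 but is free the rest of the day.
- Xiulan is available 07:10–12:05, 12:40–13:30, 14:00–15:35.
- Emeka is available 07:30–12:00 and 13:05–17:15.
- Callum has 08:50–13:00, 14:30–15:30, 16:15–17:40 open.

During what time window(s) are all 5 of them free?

Kira free: 07:05-09:15, 10:55-15:10.
Yara free: 07:30-11:45, 12:55-16:45 (invert busy blocks within the working day).
Xiulan free: 07:10-12:05, 12:40-13:30, 14:00-15:35.
Emeka free: 07:30-12:00, 13:05-17:15.
Callum free: 08:50-13:00, 14:30-15:30, 16:15-17:40.
Kira ∩ Yara: 07:30-09:15, 10:55-11:45, 12:55-15:10.
Kira ∩ Yara ∩ Xiulan: 07:30-09:15, 10:55-11:45, 12:55-13:30, 14:00-15:10.
Kira ∩ Yara ∩ Xiulan ∩ Emeka: 07:30-09:15, 10:55-11:45, 13:05-13:30, 14:00-15:10.
Kira ∩ Yara ∩ Xiulan ∩ Emeka ∩ Callum: 08:50-09:15, 10:55-11:45, 14:30-15:10.
Those are the intersection windows.

08:50-09:15, 10:55-11:45, 14:30-15:10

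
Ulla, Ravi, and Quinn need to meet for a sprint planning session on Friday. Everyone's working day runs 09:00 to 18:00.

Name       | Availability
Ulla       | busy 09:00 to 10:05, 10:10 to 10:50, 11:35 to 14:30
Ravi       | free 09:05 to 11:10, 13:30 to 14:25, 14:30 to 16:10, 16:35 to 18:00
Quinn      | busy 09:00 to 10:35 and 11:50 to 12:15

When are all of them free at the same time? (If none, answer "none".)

10:50-11:10, 14:30-16:10, 16:35-18:00

Ulla free: 10:05-10:10, 10:50-11:35, 14:30-18:00 (invert busy blocks within the working day).
Ravi free: 09:05-11:10, 13:30-14:25, 14:30-16:10, 16:35-18:00.
Quinn free: 10:35-11:50, 12:15-18:00 (invert busy blocks within the working day).
Ulla ∩ Ravi: 10:05-10:10, 10:50-11:10, 14:30-16:10, 16:35-18:00.
Ulla ∩ Ravi ∩ Quinn: 10:50-11:10, 14:30-16:10, 16:35-18:00.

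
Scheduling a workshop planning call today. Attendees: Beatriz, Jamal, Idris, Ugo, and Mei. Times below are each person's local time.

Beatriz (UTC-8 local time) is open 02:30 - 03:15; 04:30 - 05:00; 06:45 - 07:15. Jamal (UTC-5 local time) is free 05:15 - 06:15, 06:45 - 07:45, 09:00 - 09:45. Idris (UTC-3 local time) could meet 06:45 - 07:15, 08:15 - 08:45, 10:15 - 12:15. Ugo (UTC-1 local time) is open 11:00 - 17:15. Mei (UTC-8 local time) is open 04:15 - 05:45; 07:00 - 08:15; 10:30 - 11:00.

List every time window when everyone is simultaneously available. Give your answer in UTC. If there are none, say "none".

Beatriz in UTC: 10:30-11:15, 12:30-13:00, 14:45-15:15 (add 8h to convert from UTC-8).
Jamal in UTC: 10:15-11:15, 11:45-12:45, 14:00-14:45 (add 5h to convert from UTC-5).
Idris in UTC: 09:45-10:15, 11:15-11:45, 13:15-15:15 (add 3h to convert from UTC-3).
Ugo in UTC: 12:00-18:15 (add 1h to convert from UTC-1).
Mei in UTC: 12:15-13:45, 15:00-16:15, 18:30-19:00 (add 8h to convert from UTC-8).
Beatriz ∩ Jamal: 10:30-11:15, 12:30-12:45.
Beatriz ∩ Jamal ∩ Idris: ∅.
Beatriz ∩ Jamal ∩ Idris ∩ Ugo: ∅.
Beatriz ∩ Jamal ∩ Idris ∩ Ugo ∩ Mei: ∅.
There is no time when everyone is free.

none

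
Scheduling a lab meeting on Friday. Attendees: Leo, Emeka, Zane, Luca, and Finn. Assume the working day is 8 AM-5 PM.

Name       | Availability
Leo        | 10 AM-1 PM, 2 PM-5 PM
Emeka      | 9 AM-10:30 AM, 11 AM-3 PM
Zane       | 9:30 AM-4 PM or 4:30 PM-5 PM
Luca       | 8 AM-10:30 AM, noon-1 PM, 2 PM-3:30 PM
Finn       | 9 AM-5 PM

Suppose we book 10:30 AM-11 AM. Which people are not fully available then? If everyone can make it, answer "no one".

Emeka, Luca

Leo: free for 10:30-11:00. Emeka: not fully free for 10:30-11:00. Zane: free for 10:30-11:00. Luca: not fully free for 10:30-11:00. Finn: free for 10:30-11:00.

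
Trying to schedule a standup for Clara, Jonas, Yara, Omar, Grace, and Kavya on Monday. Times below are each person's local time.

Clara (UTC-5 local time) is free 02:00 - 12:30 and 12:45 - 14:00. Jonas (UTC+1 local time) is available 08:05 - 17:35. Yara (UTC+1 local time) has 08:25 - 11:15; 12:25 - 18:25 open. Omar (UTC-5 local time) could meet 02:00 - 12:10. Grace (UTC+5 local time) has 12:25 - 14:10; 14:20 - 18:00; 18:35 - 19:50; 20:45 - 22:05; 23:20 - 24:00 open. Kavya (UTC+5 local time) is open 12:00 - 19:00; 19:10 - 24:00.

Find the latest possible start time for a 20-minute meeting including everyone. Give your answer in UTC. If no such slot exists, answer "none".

Clara in UTC: 07:00-17:30, 17:45-19:00 (add 5h to convert from UTC-5).
Jonas in UTC: 07:05-16:35 (subtract 1h to convert from UTC+1).
Yara in UTC: 07:25-10:15, 11:25-17:25 (subtract 1h to convert from UTC+1).
Omar in UTC: 07:00-17:10 (add 5h to convert from UTC-5).
Grace in UTC: 07:25-09:10, 09:20-13:00, 13:35-14:50, 15:45-17:05, 18:20-19:00 (subtract 5h to convert from UTC+5).
Kavya in UTC: 07:00-14:00, 14:10-19:00 (subtract 5h to convert from UTC+5).
Clara ∩ Jonas: 07:05-16:35.
Clara ∩ Jonas ∩ Yara: 07:25-10:15, 11:25-16:35.
Clara ∩ Jonas ∩ Yara ∩ Omar: 07:25-10:15, 11:25-16:35.
Clara ∩ Jonas ∩ Yara ∩ Omar ∩ Grace: 07:25-09:10, 09:20-10:15, 11:25-13:00, 13:35-14:50, 15:45-16:35.
Clara ∩ Jonas ∩ Yara ∩ Omar ∩ Grace ∩ Kavya: 07:25-09:10, 09:20-10:15, 11:25-13:00, 13:35-14:00, 14:10-14:50, 15:45-16:35.
The last common window of at least 20 minutes is 15:45-16:35; a 20-minute meeting can start as late as 16:15 and still end by 16:35.

16:15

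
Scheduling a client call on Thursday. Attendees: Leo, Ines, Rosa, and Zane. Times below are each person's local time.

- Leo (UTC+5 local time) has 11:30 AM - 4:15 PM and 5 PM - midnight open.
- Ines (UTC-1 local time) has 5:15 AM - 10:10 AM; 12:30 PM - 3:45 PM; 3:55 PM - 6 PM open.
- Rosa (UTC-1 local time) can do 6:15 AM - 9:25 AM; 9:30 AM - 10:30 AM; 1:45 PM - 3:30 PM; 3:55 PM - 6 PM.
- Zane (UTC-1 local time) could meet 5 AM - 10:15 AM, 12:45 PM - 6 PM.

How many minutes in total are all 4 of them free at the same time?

Leo in UTC: 06:30-11:15, 12:00-19:00 (subtract 5h to convert from UTC+5).
Ines in UTC: 06:15-11:10, 13:30-16:45, 16:55-19:00 (add 1h to convert from UTC-1).
Rosa in UTC: 07:15-10:25, 10:30-11:30, 14:45-16:30, 16:55-19:00 (add 1h to convert from UTC-1).
Zane in UTC: 06:00-11:15, 13:45-19:00 (add 1h to convert from UTC-1).
Leo ∩ Ines: 06:30-11:10, 13:30-16:45, 16:55-19:00.
Leo ∩ Ines ∩ Rosa: 07:15-10:25, 10:30-11:10, 14:45-16:30, 16:55-19:00.
Leo ∩ Ines ∩ Rosa ∩ Zane: 07:15-10:25, 10:30-11:10, 14:45-16:30, 16:55-19:00.
Summing the common windows: 190 + 40 + 105 + 125 = 460 minutes.

460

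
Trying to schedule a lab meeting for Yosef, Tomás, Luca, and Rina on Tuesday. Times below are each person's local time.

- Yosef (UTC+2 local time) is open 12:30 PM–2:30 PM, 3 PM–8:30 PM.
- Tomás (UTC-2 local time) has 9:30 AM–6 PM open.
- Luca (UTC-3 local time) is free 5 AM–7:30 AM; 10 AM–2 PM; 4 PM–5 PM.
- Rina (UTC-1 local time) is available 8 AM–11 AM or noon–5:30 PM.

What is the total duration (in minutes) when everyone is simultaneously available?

240

Yosef in UTC: 10:30-12:30, 13:00-18:30 (subtract 2h to convert from UTC+2).
Tomás in UTC: 11:30-20:00 (add 2h to convert from UTC-2).
Luca in UTC: 08:00-10:30, 13:00-17:00, 19:00-20:00 (add 3h to convert from UTC-3).
Rina in UTC: 09:00-12:00, 13:00-18:30 (add 1h to convert from UTC-1).
Yosef ∩ Tomás: 11:30-12:30, 13:00-18:30.
Yosef ∩ Tomás ∩ Luca: 13:00-17:00.
Yosef ∩ Tomás ∩ Luca ∩ Rina: 13:00-17:00.
Those are the intersection windows.
That's a single block of 240 minutes.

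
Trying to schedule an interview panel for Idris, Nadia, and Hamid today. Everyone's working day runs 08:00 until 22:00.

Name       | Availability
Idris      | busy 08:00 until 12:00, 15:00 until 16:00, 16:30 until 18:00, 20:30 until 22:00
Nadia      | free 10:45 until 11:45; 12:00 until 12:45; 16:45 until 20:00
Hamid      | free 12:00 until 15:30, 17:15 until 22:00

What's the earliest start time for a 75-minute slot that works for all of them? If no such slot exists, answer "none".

Idris free: 12:00-15:00, 16:00-16:30, 18:00-20:30 (invert busy blocks within the working day).
Nadia free: 10:45-11:45, 12:00-12:45, 16:45-20:00.
Hamid free: 12:00-15:30, 17:15-22:00.
Idris ∩ Nadia: 12:00-12:45, 18:00-20:00.
Idris ∩ Nadia ∩ Hamid: 12:00-12:45, 18:00-20:00.
The first common window of at least 75 minutes is 18:00-20:00, so the earliest start is 18:00.

18:00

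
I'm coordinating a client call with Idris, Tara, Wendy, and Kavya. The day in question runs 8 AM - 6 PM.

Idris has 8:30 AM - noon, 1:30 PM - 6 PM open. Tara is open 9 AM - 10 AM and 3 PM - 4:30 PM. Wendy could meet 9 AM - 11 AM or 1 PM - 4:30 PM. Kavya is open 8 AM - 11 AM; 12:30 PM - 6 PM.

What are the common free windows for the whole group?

09:00-10:00, 15:00-16:30

Idris ∩ Tara: 09:00-10:00, 15:00-16:30.
Idris ∩ Tara ∩ Wendy: 09:00-10:00, 15:00-16:30.
Idris ∩ Tara ∩ Wendy ∩ Kavya: 09:00-10:00, 15:00-16:30.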